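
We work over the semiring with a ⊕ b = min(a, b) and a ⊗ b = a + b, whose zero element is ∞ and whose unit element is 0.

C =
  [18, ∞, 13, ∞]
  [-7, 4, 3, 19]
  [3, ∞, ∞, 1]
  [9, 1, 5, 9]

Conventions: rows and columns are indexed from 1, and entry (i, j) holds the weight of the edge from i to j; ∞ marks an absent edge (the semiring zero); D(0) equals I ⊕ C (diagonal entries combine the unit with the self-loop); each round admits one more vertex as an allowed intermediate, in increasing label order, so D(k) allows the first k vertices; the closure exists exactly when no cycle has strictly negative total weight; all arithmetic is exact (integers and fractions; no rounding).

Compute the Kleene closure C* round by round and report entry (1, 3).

D(0):
  [0, ∞, 13, ∞]
  [-7, 0, 3, 19]
  [3, ∞, 0, 1]
  [9, 1, 5, 0]
D(1):
  [0, ∞, 13, ∞]
  [-7, 0, 3, 19]
  [3, ∞, 0, 1]
  [9, 1, 5, 0]
D(2):
  [0, ∞, 13, ∞]
  [-7, 0, 3, 19]
  [3, ∞, 0, 1]
  [-6, 1, 4, 0]
D(3):
  [0, ∞, 13, 14]
  [-7, 0, 3, 4]
  [3, ∞, 0, 1]
  [-6, 1, 4, 0]
D(4):
  [0, 15, 13, 14]
  [-7, 0, 3, 4]
  [-5, 2, 0, 1]
  [-6, 1, 4, 0]
Answer: C*[1][3] = 13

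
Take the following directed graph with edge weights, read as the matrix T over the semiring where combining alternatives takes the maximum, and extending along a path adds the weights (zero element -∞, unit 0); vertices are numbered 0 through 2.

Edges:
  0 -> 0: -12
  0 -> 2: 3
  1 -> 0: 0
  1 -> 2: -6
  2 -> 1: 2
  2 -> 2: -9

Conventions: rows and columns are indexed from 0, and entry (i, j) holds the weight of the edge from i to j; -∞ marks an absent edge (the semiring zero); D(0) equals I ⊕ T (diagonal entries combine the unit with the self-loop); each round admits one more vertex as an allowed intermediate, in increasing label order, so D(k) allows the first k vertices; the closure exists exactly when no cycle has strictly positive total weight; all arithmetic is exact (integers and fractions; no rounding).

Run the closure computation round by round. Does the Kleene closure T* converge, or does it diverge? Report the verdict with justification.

D(0):
  [0, -∞, 3]
  [0, 0, -6]
  [-∞, 2, 0]
D(1):
  [0, -∞, 3]
  [0, 0, 3]
  [-∞, 2, 0]
Detection: at round 2, diagonal entry (2, 2) turns strictly positive.
Key observation: the cycle 2->1->0->2 has total weight 2 + 0 + 3, which is strictly positive.
Answer: DIVERGES — positive cycle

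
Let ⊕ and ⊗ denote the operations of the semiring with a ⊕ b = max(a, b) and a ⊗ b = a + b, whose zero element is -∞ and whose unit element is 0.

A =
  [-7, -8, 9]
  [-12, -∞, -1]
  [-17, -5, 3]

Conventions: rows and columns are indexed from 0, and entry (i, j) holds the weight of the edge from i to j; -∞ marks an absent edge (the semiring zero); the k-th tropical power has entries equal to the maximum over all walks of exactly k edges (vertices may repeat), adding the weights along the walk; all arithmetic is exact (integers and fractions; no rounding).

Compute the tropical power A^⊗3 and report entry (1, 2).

A^⊗2:
  [-8, 4, 12]
  [-18, -6, 2]
  [-14, -2, 6]
A^⊗3:
  [-5, 7, 15]
  [-15, -3, 5]
  [-11, 1, 9]
Key observation: the optimum is the walk 1->2->2->2, with weight (-1) + 3 + 3 = 5.
Optimal value attained by: walk 1->2->2->2.
Answer: (A^⊗3)[1][2] = 5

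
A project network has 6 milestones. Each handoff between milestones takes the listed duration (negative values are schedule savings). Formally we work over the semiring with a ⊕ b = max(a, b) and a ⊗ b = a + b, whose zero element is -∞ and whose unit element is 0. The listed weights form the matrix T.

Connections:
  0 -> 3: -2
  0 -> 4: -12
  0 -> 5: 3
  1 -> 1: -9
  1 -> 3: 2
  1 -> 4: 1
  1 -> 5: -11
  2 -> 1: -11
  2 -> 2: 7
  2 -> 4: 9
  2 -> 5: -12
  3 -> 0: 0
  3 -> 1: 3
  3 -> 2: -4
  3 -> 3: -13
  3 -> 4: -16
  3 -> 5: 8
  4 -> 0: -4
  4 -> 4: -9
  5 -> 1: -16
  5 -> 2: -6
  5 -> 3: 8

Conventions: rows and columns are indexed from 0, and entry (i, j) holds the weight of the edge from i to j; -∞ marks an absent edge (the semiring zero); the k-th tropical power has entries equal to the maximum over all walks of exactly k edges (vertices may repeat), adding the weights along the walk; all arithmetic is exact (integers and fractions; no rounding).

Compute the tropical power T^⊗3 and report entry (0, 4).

T^⊗2:
  [-2, 1, -3, 11, -18, 6]
  [2, 5, -2, -3, -8, 10]
  [5, -4, 14, -4, 16, -5]
  [-13, -6, 3, 16, 5, 3]
  [-13, -∞, -∞, -6, -16, -1]
  [8, 11, 4, -5, 3, 16]
T^⊗3:
  [11, 14, 7, 14, 6, 19]
  [-3, 0, 5, 18, 7, 5]
  [12, 3, 21, 3, 23, 8]
  [16, 19, 12, 11, 12, 24]
  [-6, -3, -7, 7, -22, 2]
  [-1, 2, 11, 24, 13, 11]
Key observation: the optimum is the walk 0->5->2->4, with weight 3 + (-6) + 9 = 6.
Optimal value attained by: walk 0->5->2->4.
Answer: (T^⊗3)[0][4] = 6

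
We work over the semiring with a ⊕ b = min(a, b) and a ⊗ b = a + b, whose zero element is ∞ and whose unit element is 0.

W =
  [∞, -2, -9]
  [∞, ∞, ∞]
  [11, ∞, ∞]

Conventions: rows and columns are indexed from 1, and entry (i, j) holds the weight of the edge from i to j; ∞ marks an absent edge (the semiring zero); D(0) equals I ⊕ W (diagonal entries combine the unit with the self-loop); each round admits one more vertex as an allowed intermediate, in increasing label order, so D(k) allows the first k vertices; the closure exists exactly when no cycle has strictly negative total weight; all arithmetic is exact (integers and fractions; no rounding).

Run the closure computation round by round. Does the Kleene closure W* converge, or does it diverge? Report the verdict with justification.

D(0):
  [0, -2, -9]
  [∞, 0, ∞]
  [11, ∞, 0]
D(1):
  [0, -2, -9]
  [∞, 0, ∞]
  [11, 9, 0]
D(2):
  [0, -2, -9]
  [∞, 0, ∞]
  [11, 9, 0]
D(3):
  [0, -2, -9]
  [∞, 0, ∞]
  [11, 9, 0]
Key observation: every diagonal entry stays at the unit through all rounds, so no improving cycle exists.
Answer: CONVERGES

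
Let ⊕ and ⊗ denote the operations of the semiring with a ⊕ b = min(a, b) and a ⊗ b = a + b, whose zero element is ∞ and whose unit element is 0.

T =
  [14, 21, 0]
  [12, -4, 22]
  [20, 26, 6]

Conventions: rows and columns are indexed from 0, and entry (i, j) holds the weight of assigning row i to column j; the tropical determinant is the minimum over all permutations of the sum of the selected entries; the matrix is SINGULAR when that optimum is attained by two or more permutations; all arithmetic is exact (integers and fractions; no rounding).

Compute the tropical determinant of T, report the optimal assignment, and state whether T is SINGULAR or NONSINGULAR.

σ = (0, 1, 2): 14 + (-4) + 6 = 16
σ = (0, 2, 1): 14 + 22 + 26 = 62
σ = (1, 0, 2): 21 + 12 + 6 = 39
σ = (1, 2, 0): 21 + 22 + 20 = 63
σ = (2, 0, 1): 0 + 12 + 26 = 38
σ = (2, 1, 0): 0 + (-4) + 20 = 16
Optimal value attained by: σ = (0, 1, 2).
Answer: det⊕(T) = 16; verdict: SINGULAR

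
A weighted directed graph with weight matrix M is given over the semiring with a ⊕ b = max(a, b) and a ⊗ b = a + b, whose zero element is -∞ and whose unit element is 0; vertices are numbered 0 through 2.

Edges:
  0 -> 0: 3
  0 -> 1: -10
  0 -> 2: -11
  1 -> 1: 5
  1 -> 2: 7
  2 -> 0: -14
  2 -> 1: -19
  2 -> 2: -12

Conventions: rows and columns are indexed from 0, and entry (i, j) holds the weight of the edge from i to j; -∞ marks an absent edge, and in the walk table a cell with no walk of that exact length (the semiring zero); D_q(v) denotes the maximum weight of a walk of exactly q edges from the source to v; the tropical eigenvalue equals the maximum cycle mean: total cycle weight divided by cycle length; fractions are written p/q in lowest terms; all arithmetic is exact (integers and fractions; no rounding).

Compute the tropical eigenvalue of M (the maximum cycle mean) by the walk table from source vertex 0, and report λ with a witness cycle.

q=0: [0, -∞, -∞]
q=1: [3, -10, -11]
q=2: [6, -5, -3]
q=3: [9, 0, 2]
Optimal cycle mean attained by: cycle 1->1, total 5, length 1.
Answer: λ = 5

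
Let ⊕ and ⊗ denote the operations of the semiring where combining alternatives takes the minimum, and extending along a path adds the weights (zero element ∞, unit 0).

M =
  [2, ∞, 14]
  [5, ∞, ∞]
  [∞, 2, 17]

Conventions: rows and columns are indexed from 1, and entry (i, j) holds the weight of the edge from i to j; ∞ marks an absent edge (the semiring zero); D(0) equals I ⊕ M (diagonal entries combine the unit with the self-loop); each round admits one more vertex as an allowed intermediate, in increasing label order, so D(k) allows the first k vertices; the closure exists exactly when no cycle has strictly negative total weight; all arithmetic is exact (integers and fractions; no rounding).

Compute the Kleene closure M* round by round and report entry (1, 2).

D(0):
  [0, ∞, 14]
  [5, 0, ∞]
  [∞, 2, 0]
D(1):
  [0, ∞, 14]
  [5, 0, 19]
  [∞, 2, 0]
D(2):
  [0, ∞, 14]
  [5, 0, 19]
  [7, 2, 0]
D(3):
  [0, 16, 14]
  [5, 0, 19]
  [7, 2, 0]
Answer: M*[1][2] = 16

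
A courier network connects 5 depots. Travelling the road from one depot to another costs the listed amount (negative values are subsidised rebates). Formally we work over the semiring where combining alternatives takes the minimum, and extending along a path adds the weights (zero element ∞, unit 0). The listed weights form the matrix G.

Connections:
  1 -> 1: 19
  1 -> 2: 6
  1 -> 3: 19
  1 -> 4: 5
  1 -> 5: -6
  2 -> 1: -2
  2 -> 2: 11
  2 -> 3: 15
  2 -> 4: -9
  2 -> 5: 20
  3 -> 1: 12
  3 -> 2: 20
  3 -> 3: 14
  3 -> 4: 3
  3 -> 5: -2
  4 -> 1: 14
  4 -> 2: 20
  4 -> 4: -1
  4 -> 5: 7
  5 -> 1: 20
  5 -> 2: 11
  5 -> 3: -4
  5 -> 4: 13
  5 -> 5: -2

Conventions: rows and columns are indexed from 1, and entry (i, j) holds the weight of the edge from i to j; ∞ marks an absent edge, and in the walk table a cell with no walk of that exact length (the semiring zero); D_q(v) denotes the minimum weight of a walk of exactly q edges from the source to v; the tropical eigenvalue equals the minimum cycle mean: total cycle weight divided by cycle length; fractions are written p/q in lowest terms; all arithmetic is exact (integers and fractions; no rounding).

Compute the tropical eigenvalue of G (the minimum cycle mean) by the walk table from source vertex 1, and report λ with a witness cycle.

q=0: [0, ∞, ∞, ∞, ∞]
q=1: [19, 6, 19, 5, -6]
q=2: [4, 5, -10, -3, -8]
q=3: [2, 3, -12, -7, -12]
q=4: [0, -1, -16, -9, -14]
q=5: [-4, -3, -18, -13, -18]
Optimal cycle mean attained by: cycle 3->5->3, total (-2) + (-4), length 2.
Answer: λ = -3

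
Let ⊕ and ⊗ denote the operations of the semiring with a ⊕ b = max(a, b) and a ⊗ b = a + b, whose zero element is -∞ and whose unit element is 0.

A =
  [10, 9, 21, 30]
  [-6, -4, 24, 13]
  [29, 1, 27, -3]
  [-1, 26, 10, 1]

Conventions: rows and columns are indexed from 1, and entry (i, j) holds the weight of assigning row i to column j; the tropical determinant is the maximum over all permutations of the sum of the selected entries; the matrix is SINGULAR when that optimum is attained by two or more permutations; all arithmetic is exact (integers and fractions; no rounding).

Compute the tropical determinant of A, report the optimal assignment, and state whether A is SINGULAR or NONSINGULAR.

σ = (1, 2, 3, 4): 10 + (-4) + 27 + 1 = 34
σ = (1, 2, 4, 3): 10 + (-4) + (-3) + 10 = 13
σ = (1, 3, 2, 4): 10 + 24 + 1 + 1 = 36
σ = (1, 3, 4, 2): 10 + 24 + (-3) + 26 = 57
σ = (1, 4, 2, 3): 10 + 13 + 1 + 10 = 34
σ = (1, 4, 3, 2): 10 + 13 + 27 + 26 = 76
σ = (2, 1, 3, 4): 9 + (-6) + 27 + 1 = 31
σ = (2, 1, 4, 3): 9 + (-6) + (-3) + 10 = 10
σ = (2, 3, 1, 4): 9 + 24 + 29 + 1 = 63
σ = (2, 3, 4, 1): 9 + 24 + (-3) + (-1) = 29
σ = (2, 4, 1, 3): 9 + 13 + 29 + 10 = 61
σ = (2, 4, 3, 1): 9 + 13 + 27 + (-1) = 48
σ = (3, 1, 2, 4): 21 + (-6) + 1 + 1 = 17
σ = (3, 1, 4, 2): 21 + (-6) + (-3) + 26 = 38
σ = (3, 2, 1, 4): 21 + (-4) + 29 + 1 = 47
σ = (3, 2, 4, 1): 21 + (-4) + (-3) + (-1) = 13
σ = (3, 4, 1, 2): 21 + 13 + 29 + 26 = 89
σ = (3, 4, 2, 1): 21 + 13 + 1 + (-1) = 34
σ = (4, 1, 2, 3): 30 + (-6) + 1 + 10 = 35
σ = (4, 1, 3, 2): 30 + (-6) + 27 + 26 = 77
σ = (4, 2, 1, 3): 30 + (-4) + 29 + 10 = 65
σ = (4, 2, 3, 1): 30 + (-4) + 27 + (-1) = 52
σ = (4, 3, 1, 2): 30 + 24 + 29 + 26 = 109
σ = (4, 3, 2, 1): 30 + 24 + 1 + (-1) = 54
Optimal value attained by: σ = (4, 3, 1, 2).
Answer: det⊕(A) = 109; verdict: NONSINGULAR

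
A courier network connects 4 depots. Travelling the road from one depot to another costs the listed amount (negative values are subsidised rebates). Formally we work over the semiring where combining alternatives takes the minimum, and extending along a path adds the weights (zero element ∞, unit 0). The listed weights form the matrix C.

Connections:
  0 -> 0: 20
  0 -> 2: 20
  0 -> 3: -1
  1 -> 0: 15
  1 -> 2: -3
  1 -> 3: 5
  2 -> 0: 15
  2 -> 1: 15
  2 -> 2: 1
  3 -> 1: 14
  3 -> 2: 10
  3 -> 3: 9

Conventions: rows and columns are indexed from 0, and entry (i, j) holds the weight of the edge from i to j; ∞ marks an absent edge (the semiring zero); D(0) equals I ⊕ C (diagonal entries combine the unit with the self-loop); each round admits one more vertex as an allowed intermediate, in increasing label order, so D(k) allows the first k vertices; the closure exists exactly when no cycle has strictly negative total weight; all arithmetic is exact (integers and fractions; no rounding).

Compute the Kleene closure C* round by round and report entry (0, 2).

D(0):
  [0, ∞, 20, -1]
  [15, 0, -3, 5]
  [15, 15, 0, ∞]
  [∞, 14, 10, 0]
D(1):
  [0, ∞, 20, -1]
  [15, 0, -3, 5]
  [15, 15, 0, 14]
  [∞, 14, 10, 0]
D(2):
  [0, ∞, 20, -1]
  [15, 0, -3, 5]
  [15, 15, 0, 14]
  [29, 14, 10, 0]
D(3):
  [0, 35, 20, -1]
  [12, 0, -3, 5]
  [15, 15, 0, 14]
  [25, 14, 10, 0]
D(4):
  [0, 13, 9, -1]
  [12, 0, -3, 5]
  [15, 15, 0, 14]
  [25, 14, 10, 0]
Answer: C*[0][2] = 9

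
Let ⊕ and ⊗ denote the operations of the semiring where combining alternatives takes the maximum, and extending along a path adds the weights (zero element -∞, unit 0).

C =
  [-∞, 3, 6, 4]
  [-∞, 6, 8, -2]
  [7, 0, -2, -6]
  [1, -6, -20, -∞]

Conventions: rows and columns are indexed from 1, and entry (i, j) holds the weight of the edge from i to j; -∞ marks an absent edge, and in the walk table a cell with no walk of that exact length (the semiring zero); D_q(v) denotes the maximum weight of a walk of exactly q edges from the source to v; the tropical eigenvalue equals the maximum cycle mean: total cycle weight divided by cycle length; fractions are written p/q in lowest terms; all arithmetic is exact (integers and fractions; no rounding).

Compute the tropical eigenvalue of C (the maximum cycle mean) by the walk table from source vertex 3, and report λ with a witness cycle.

q=0: [-∞, -∞, 0, -∞]
q=1: [7, 0, -2, -6]
q=2: [5, 10, 13, 11]
q=3: [20, 16, 18, 9]
q=4: [25, 23, 26, 24]
Optimal cycle mean attained by: cycle 1->3->1, total 6 + 7, length 2.
Answer: λ = 13/2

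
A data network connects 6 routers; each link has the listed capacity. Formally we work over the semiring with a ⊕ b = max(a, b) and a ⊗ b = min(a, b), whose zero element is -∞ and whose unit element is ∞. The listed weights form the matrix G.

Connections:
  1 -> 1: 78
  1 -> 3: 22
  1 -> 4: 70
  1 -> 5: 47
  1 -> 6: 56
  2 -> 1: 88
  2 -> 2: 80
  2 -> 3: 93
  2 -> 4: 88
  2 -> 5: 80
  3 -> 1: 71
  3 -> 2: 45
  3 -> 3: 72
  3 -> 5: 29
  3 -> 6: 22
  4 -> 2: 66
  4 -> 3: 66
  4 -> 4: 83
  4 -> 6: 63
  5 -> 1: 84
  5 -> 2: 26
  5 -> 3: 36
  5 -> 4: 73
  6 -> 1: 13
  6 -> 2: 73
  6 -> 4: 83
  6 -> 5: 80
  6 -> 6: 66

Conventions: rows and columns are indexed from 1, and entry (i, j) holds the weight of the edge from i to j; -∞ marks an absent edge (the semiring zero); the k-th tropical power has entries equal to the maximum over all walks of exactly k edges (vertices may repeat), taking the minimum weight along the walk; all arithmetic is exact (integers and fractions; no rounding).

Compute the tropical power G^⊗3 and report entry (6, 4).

G^⊗2:
  [78, 66, 66, 70, 56, 63]
  [80, 80, 80, 83, 80, 63]
  [71, 45, 72, 70, 47, 56]
  [66, 66, 66, 83, 66, 63]
  [78, 66, 66, 73, 47, 63]
  [80, 73, 73, 83, 73, 66]
G^⊗3:
  [78, 66, 66, 70, 66, 63]
  [80, 80, 80, 83, 80, 63]
  [71, 66, 72, 70, 56, 63]
  [66, 66, 66, 83, 66, 63]
  [78, 66, 66, 73, 66, 63]
  [78, 73, 73, 83, 73, 66]
Key observation: the optimum is the walk 6->4->4->4, with weight 83 min 83 min 83 = 83.
Optimal value attained by: walk 6->4->4->4.
Answer: (G^⊗3)[6][4] = 83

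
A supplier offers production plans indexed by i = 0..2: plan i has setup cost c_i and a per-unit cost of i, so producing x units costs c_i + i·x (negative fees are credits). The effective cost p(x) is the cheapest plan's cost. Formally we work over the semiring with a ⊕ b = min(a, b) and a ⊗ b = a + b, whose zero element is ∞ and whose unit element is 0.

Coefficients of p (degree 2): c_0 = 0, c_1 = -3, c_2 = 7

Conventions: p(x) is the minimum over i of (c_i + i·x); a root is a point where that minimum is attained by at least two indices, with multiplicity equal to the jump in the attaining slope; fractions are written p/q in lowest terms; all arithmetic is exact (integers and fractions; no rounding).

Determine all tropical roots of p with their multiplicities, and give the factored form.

hull edge (i=0, c=0) to (i=1, c=-3): slope -3, span 1
hull edge (i=1, c=-3) to (i=2, c=7): slope 10, span 1
Factored form: p(x) = 7 ⊗ (x ⊕ (-10)) ⊗ (x ⊕ 3)
Answer: roots = -10 (mult 1), 3 (mult 1)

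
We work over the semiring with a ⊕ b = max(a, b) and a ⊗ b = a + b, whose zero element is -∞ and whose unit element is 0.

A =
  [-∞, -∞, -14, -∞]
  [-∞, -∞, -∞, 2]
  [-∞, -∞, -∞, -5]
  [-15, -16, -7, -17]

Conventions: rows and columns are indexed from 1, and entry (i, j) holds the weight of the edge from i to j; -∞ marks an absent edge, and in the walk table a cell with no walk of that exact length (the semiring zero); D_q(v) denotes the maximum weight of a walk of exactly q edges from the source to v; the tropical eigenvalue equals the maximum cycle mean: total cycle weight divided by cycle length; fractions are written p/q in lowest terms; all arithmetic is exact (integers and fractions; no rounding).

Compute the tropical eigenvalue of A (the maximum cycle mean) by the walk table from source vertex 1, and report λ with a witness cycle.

q=0: [0, -∞, -∞, -∞]
q=1: [-∞, -∞, -14, -∞]
q=2: [-∞, -∞, -∞, -19]
q=3: [-34, -35, -26, -36]
q=4: [-51, -52, -43, -31]
Optimal cycle mean attained by: cycle 3->4->3, total (-5) + (-7), length 2.
Answer: λ = -6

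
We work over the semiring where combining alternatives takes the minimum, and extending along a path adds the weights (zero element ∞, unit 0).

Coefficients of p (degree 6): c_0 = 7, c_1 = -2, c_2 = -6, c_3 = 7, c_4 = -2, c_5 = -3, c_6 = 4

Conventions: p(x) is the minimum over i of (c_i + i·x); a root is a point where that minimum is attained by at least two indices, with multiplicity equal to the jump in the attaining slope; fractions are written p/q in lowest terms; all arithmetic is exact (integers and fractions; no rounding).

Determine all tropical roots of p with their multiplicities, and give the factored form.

hull edge (i=0, c=7) to (i=1, c=-2): slope -9, span 1
hull edge (i=1, c=-2) to (i=2, c=-6): slope -4, span 1
hull edge (i=2, c=-6) to (i=5, c=-3): slope 1, span 3
hull edge (i=5, c=-3) to (i=6, c=4): slope 7, span 1
Factored form: p(x) = 4 ⊗ (x ⊕ (-7)) ⊗ (x ⊕ (-1)) ⊗ (x ⊕ (-1)) ⊗ (x ⊕ (-1)) ⊗ (x ⊕ 4) ⊗ (x ⊕ 9)
Answer: roots = -7 (mult 1), -1 (mult 3), 4 (mult 1), 9 (mult 1)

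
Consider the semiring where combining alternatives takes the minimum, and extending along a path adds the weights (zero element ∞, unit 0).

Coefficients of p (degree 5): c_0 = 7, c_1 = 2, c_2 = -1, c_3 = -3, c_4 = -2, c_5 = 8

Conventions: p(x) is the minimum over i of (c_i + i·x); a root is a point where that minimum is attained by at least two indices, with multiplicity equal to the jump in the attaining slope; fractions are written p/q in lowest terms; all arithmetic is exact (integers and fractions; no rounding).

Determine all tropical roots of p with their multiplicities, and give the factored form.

hull edge (i=0, c=7) to (i=1, c=2): slope -5, span 1
hull edge (i=1, c=2) to (i=2, c=-1): slope -3, span 1
hull edge (i=2, c=-1) to (i=3, c=-3): slope -2, span 1
hull edge (i=3, c=-3) to (i=4, c=-2): slope 1, span 1
hull edge (i=4, c=-2) to (i=5, c=8): slope 10, span 1
Factored form: p(x) = 8 ⊗ (x ⊕ (-10)) ⊗ (x ⊕ (-1)) ⊗ (x ⊕ 2) ⊗ (x ⊕ 3) ⊗ (x ⊕ 5)
Answer: roots = -10 (mult 1), -1 (mult 1), 2 (mult 1), 3 (mult 1), 5 (mult 1)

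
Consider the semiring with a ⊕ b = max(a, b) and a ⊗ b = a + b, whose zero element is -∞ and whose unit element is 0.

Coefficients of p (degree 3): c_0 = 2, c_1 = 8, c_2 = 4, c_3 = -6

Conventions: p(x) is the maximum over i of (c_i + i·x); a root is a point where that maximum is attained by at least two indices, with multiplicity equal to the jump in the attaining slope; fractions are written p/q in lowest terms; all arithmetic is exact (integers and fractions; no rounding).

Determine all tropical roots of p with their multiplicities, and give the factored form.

hull edge (i=0, c=2) to (i=1, c=8): slope 6, span 1
hull edge (i=1, c=8) to (i=2, c=4): slope -4, span 1
hull edge (i=2, c=4) to (i=3, c=-6): slope -10, span 1
Factored form: p(x) = -6 ⊗ (x ⊕ (-6)) ⊗ (x ⊕ 4) ⊗ (x ⊕ 10)
Answer: roots = -6 (mult 1), 4 (mult 1), 10 (mult 1)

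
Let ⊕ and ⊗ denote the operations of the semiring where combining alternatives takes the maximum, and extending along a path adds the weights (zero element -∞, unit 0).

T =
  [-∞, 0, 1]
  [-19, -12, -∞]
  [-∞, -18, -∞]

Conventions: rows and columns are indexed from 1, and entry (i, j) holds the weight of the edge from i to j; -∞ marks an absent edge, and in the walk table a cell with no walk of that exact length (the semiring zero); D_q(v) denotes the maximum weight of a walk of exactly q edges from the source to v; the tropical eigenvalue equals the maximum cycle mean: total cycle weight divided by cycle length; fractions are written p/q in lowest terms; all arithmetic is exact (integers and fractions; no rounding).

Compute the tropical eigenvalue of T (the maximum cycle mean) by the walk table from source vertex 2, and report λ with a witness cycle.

q=0: [-∞, 0, -∞]
q=1: [-19, -12, -∞]
q=2: [-31, -19, -18]
q=3: [-38, -31, -30]
Optimal cycle mean attained by: cycle 1->2->1, total 0 + (-19), length 2.
Answer: λ = -19/2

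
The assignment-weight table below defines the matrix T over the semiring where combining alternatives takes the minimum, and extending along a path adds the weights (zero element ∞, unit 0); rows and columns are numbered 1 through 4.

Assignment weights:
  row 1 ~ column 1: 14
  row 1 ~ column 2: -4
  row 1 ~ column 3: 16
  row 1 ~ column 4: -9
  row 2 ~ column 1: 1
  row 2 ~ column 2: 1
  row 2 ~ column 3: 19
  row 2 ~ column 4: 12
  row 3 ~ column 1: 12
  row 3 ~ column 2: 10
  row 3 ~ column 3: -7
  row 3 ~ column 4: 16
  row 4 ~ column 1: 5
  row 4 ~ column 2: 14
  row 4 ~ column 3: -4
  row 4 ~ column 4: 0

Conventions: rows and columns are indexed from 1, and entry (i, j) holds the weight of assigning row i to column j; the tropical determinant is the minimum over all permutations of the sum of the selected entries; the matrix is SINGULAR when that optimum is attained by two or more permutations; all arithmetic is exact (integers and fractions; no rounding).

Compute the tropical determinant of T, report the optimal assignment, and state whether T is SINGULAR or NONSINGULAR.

σ = (1, 2, 3, 4): 14 + 1 + (-7) + 0 = 8
σ = (1, 2, 4, 3): 14 + 1 + 16 + (-4) = 27
σ = (1, 3, 2, 4): 14 + 19 + 10 + 0 = 43
σ = (1, 3, 4, 2): 14 + 19 + 16 + 14 = 63
σ = (1, 4, 2, 3): 14 + 12 + 10 + (-4) = 32
σ = (1, 4, 3, 2): 14 + 12 + (-7) + 14 = 33
σ = (2, 1, 3, 4): (-4) + 1 + (-7) + 0 = -10
σ = (2, 1, 4, 3): (-4) + 1 + 16 + (-4) = 9
σ = (2, 3, 1, 4): (-4) + 19 + 12 + 0 = 27
σ = (2, 3, 4, 1): (-4) + 19 + 16 + 5 = 36
σ = (2, 4, 1, 3): (-4) + 12 + 12 + (-4) = 16
σ = (2, 4, 3, 1): (-4) + 12 + (-7) + 5 = 6
σ = (3, 1, 2, 4): 16 + 1 + 10 + 0 = 27
σ = (3, 1, 4, 2): 16 + 1 + 16 + 14 = 47
σ = (3, 2, 1, 4): 16 + 1 + 12 + 0 = 29
σ = (3, 2, 4, 1): 16 + 1 + 16 + 5 = 38
σ = (3, 4, 1, 2): 16 + 12 + 12 + 14 = 54
σ = (3, 4, 2, 1): 16 + 12 + 10 + 5 = 43
σ = (4, 1, 2, 3): (-9) + 1 + 10 + (-4) = -2
σ = (4, 1, 3, 2): (-9) + 1 + (-7) + 14 = -1
σ = (4, 2, 1, 3): (-9) + 1 + 12 + (-4) = 0
σ = (4, 2, 3, 1): (-9) + 1 + (-7) + 5 = -10
σ = (4, 3, 1, 2): (-9) + 19 + 12 + 14 = 36
σ = (4, 3, 2, 1): (-9) + 19 + 10 + 5 = 25
Optimal value attained by: σ = (2, 1, 3, 4).
Answer: det⊕(T) = -10; verdict: SINGULAR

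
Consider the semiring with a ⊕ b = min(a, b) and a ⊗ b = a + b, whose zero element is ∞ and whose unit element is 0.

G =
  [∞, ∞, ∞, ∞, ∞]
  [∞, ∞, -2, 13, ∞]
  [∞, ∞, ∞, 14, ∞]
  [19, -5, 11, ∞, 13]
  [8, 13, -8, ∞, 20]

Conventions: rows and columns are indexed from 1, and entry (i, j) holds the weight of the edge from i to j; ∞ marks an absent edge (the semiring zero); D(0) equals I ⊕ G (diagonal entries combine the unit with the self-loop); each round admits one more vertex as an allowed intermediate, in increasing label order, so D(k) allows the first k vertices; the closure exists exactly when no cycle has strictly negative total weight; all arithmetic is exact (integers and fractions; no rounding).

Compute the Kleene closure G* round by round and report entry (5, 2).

D(0):
  [0, ∞, ∞, ∞, ∞]
  [∞, 0, -2, 13, ∞]
  [∞, ∞, 0, 14, ∞]
  [19, -5, 11, 0, 13]
  [8, 13, -8, ∞, 0]
D(1):
  [0, ∞, ∞, ∞, ∞]
  [∞, 0, -2, 13, ∞]
  [∞, ∞, 0, 14, ∞]
  [19, -5, 11, 0, 13]
  [8, 13, -8, ∞, 0]
D(2):
  [0, ∞, ∞, ∞, ∞]
  [∞, 0, -2, 13, ∞]
  [∞, ∞, 0, 14, ∞]
  [19, -5, -7, 0, 13]
  [8, 13, -8, 26, 0]
D(3):
  [0, ∞, ∞, ∞, ∞]
  [∞, 0, -2, 12, ∞]
  [∞, ∞, 0, 14, ∞]
  [19, -5, -7, 0, 13]
  [8, 13, -8, 6, 0]
D(4):
  [0, ∞, ∞, ∞, ∞]
  [31, 0, -2, 12, 25]
  [33, 9, 0, 14, 27]
  [19, -5, -7, 0, 13]
  [8, 1, -8, 6, 0]
D(5):
  [0, ∞, ∞, ∞, ∞]
  [31, 0, -2, 12, 25]
  [33, 9, 0, 14, 27]
  [19, -5, -7, 0, 13]
  [8, 1, -8, 6, 0]
Answer: G*[5][2] = 1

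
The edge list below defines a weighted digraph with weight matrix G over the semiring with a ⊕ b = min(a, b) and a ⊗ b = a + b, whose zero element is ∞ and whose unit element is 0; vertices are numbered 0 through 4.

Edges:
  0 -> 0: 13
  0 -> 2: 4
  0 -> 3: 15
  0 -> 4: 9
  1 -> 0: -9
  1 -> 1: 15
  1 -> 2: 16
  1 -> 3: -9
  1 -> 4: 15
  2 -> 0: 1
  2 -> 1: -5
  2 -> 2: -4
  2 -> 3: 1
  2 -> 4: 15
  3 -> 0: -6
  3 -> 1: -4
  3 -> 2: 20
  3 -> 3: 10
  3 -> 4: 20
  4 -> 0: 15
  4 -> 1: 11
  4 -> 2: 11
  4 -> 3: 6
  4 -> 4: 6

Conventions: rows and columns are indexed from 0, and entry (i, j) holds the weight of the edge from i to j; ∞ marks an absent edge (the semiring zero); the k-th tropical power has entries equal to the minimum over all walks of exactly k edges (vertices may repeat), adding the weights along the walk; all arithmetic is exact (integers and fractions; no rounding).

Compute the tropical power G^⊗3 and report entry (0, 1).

G^⊗2:
  [5, -1, 0, 5, 15]
  [-15, -13, -5, 1, 0]
  [-14, -9, -8, -14, 10]
  [-13, 6, -2, -13, 3]
  [0, 2, 7, 2, 12]
G^⊗3:
  [-10, -5, -4, -10, 14]
  [-22, -10, -11, -22, -6]
  [-20, -18, -12, -18, -5]
  [-19, -17, -9, -3, -4]
  [-7, -2, 3, -7, 9]
Key observation: the optimum is the walk 0->2->2->1, with weight 4 + (-4) + (-5) = -5.
Optimal value attained by: walk 0->2->2->1.
Answer: (G^⊗3)[0][1] = -5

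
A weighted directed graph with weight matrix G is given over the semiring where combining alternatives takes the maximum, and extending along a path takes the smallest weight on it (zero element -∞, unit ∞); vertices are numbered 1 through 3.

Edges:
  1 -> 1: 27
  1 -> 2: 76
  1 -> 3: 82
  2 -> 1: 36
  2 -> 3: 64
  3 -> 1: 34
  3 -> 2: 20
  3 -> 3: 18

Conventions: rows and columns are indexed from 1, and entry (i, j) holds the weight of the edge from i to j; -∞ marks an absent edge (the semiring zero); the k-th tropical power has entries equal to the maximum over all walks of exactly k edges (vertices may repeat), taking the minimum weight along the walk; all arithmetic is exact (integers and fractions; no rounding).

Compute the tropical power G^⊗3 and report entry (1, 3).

G^⊗2:
  [36, 27, 64]
  [34, 36, 36]
  [27, 34, 34]
G^⊗3:
  [34, 36, 36]
  [36, 34, 36]
  [34, 27, 34]
Key observation: the optimum is the walk 1->2->1->3, with weight 76 min 36 min 82 = 36.
Optimal value attained by: walk 1->2->1->3.
Answer: (G^⊗3)[1][3] = 36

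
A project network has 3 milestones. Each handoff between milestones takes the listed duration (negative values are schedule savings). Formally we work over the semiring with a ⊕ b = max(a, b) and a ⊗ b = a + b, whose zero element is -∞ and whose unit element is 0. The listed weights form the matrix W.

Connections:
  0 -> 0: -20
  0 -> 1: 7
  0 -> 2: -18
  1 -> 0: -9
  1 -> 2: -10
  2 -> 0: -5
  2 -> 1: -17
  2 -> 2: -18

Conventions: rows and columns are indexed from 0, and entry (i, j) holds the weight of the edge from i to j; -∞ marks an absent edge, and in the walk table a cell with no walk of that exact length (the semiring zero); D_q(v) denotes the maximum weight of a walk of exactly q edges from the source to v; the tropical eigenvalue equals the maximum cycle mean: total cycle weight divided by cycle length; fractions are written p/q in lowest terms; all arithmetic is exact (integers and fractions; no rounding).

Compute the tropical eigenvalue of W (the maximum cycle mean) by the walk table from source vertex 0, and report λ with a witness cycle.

q=0: [0, -∞, -∞]
q=1: [-20, 7, -18]
q=2: [-2, -13, -3]
q=3: [-8, 5, -20]
Optimal cycle mean attained by: cycle 0->1->0, total 7 + (-9), length 2.
Answer: λ = -1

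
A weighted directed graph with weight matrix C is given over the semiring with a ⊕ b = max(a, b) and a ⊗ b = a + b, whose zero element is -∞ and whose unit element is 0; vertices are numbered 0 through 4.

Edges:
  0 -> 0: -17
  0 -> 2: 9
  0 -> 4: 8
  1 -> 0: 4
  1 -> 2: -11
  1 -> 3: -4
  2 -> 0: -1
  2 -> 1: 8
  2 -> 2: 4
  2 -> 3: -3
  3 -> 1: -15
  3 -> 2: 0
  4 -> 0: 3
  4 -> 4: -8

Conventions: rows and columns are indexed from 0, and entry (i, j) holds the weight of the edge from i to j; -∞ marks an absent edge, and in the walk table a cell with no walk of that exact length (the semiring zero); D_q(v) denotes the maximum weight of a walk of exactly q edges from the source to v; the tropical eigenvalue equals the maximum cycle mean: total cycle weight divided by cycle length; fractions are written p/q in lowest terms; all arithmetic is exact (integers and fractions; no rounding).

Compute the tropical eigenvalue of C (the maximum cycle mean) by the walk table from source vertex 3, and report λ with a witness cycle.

q=0: [-∞, -∞, -∞, 0, -∞]
q=1: [-∞, -15, 0, -∞, -∞]
q=2: [-1, 8, 4, -3, -∞]
q=3: [12, 12, 8, 4, 7]
q=4: [16, 16, 21, 8, 20]
q=5: [23, 29, 25, 18, 24]
Optimal cycle mean attained by: cycle 0->2->1->0, total 9 + 8 + 4, length 3.
Answer: λ = 7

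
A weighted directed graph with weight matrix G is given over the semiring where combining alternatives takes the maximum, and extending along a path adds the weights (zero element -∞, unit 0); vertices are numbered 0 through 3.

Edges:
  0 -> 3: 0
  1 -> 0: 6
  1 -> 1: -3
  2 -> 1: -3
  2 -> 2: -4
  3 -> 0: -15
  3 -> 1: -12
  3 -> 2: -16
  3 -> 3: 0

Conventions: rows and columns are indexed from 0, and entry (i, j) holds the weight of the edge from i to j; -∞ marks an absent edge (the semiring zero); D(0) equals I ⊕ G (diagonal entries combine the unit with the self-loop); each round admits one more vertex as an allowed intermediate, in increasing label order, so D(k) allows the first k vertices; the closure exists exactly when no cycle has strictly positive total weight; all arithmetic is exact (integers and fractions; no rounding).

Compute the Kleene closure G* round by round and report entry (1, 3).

D(0):
  [0, -∞, -∞, 0]
  [6, 0, -∞, -∞]
  [-∞, -3, 0, -∞]
  [-15, -12, -16, 0]
D(1):
  [0, -∞, -∞, 0]
  [6, 0, -∞, 6]
  [-∞, -3, 0, -∞]
  [-15, -12, -16, 0]
D(2):
  [0, -∞, -∞, 0]
  [6, 0, -∞, 6]
  [3, -3, 0, 3]
  [-6, -12, -16, 0]
D(3):
  [0, -∞, -∞, 0]
  [6, 0, -∞, 6]
  [3, -3, 0, 3]
  [-6, -12, -16, 0]
D(4):
  [0, -12, -16, 0]
  [6, 0, -10, 6]
  [3, -3, 0, 3]
  [-6, -12, -16, 0]
Answer: G*[1][3] = 6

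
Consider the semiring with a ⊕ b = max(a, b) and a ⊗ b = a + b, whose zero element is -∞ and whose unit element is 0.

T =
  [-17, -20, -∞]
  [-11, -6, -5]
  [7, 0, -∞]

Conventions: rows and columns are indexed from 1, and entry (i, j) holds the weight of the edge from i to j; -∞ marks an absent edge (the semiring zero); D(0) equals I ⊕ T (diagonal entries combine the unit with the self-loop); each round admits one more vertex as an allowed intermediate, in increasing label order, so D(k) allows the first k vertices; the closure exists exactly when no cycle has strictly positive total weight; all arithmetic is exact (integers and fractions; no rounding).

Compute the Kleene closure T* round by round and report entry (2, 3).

D(0):
  [0, -20, -∞]
  [-11, 0, -5]
  [7, 0, 0]
D(1):
  [0, -20, -∞]
  [-11, 0, -5]
  [7, 0, 0]
D(2):
  [0, -20, -25]
  [-11, 0, -5]
  [7, 0, 0]
D(3):
  [0, -20, -25]
  [2, 0, -5]
  [7, 0, 0]
Answer: T*[2][3] = -5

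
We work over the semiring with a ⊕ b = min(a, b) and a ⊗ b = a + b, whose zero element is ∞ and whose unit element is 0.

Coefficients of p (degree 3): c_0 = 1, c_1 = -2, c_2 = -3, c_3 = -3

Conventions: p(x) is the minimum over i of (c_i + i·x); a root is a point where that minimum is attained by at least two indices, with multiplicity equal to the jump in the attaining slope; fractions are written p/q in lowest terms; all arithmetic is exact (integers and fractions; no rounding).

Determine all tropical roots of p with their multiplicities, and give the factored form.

hull edge (i=0, c=1) to (i=1, c=-2): slope -3, span 1
hull edge (i=1, c=-2) to (i=2, c=-3): slope -1, span 1
hull edge (i=2, c=-3) to (i=3, c=-3): slope 0, span 1
Factored form: p(x) = -3 ⊗ (x ⊕ 0) ⊗ (x ⊕ 1) ⊗ (x ⊕ 3)
Answer: roots = 0 (mult 1), 1 (mult 1), 3 (mult 1)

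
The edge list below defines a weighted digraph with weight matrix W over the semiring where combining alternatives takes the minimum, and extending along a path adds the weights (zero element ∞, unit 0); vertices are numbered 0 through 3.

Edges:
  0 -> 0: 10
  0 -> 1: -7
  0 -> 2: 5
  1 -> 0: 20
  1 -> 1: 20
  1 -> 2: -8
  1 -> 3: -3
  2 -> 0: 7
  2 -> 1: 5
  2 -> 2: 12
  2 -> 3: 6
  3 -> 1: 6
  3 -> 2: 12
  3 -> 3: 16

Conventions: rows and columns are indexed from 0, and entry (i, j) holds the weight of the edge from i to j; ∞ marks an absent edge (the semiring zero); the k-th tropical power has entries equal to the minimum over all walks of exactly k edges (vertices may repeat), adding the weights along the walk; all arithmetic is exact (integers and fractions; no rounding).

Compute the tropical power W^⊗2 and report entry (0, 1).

W^⊗2:
  [12, 3, -15, -10]
  [-1, -3, 4, -2]
  [17, 0, -3, 2]
  [19, 17, -2, 3]
Key observation: the optimum is the walk 0->0->1, with weight 10 + (-7) = 3.
Optimal value attained by: walk 0->0->1.
Answer: (W^⊗2)[0][1] = 3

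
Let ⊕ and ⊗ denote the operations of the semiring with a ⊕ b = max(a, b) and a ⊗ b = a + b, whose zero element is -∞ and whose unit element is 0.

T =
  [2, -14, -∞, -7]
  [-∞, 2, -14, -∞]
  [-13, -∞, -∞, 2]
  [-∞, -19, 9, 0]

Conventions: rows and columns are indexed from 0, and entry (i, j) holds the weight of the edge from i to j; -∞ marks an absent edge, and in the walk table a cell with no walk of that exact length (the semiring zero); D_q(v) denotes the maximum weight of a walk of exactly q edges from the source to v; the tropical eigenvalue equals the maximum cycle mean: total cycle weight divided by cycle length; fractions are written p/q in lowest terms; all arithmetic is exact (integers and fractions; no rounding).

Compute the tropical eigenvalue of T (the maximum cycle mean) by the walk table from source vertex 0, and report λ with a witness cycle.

q=0: [0, -∞, -∞, -∞]
q=1: [2, -14, -∞, -7]
q=2: [4, -12, 2, -5]
q=3: [6, -10, 4, 4]
q=4: [8, -8, 13, 6]
Optimal cycle mean attained by: cycle 2->3->2, total 2 + 9, length 2.
Answer: λ = 11/2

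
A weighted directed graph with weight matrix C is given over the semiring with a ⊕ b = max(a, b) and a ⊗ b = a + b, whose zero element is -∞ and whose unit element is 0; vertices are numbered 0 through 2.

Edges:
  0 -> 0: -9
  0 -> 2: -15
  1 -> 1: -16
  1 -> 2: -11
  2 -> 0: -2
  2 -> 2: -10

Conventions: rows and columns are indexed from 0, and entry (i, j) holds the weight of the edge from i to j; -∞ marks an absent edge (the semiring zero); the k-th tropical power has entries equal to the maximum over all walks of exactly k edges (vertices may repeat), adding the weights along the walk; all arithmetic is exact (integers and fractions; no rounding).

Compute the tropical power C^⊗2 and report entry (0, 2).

C^⊗2:
  [-17, -∞, -24]
  [-13, -32, -21]
  [-11, -∞, -17]
Key observation: the optimum is the walk 0->0->2, with weight (-9) + (-15) = -24.
Optimal value attained by: walk 0->0->2.
Answer: (C^⊗2)[0][2] = -24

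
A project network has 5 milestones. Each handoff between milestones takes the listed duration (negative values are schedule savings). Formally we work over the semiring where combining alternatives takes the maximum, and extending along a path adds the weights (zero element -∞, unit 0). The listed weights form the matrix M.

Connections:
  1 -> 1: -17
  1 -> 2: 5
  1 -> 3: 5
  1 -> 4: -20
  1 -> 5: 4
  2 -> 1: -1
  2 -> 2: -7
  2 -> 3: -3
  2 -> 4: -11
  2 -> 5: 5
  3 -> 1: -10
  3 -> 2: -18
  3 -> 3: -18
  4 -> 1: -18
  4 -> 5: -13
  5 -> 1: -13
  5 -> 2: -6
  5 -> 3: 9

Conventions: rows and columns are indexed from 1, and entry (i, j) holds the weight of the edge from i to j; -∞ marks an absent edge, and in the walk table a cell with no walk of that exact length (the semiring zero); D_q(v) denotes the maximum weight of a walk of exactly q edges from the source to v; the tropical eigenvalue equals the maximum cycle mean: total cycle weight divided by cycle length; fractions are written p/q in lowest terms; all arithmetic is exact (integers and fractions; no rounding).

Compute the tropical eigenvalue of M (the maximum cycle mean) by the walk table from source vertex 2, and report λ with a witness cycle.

q=0: [-∞, 0, -∞, -∞, -∞]
q=1: [-1, -7, -3, -11, 5]
q=2: [-8, 4, 14, -18, 3]
q=3: [4, -3, 12, -7, 9]
q=4: [2, 9, 18, -14, 8]
q=5: [8, 7, 17, -2, 14]
Optimal cycle mean attained by: cycle 1->2->5->3->1, total 5 + 5 + 9 + (-10), length 4.
Answer: λ = 9/4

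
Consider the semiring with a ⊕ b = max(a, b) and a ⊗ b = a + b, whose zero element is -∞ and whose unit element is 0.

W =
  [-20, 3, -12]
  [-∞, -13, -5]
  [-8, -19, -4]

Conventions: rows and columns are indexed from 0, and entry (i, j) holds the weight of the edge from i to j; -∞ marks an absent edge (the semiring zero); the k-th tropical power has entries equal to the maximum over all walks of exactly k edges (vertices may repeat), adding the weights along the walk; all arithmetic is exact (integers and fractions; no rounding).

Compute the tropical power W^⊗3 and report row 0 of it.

W^⊗2:
  [-20, -10, -2]
  [-13, -24, -9]
  [-12, -5, -8]
W^⊗3:
  [-10, -17, -6]
  [-17, -10, -13]
  [-16, -9, -10]
Answer: row 0 of W^⊗3 = [-10, -17, -6]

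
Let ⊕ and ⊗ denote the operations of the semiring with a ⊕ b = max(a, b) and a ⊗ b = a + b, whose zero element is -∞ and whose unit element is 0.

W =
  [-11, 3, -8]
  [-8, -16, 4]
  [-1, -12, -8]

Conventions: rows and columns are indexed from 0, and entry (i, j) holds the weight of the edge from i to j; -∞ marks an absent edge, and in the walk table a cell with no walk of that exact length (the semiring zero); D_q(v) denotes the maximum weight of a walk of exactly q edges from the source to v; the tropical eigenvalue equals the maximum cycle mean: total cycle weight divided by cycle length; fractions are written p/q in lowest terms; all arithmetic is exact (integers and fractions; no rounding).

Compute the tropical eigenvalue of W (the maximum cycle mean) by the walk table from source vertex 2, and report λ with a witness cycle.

q=0: [-∞, -∞, 0]
q=1: [-1, -12, -8]
q=2: [-9, 2, -8]
q=3: [-6, -6, 6]
Optimal cycle mean attained by: cycle 0->1->2->0, total 3 + 4 + (-1), length 3.
Answer: λ = 2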